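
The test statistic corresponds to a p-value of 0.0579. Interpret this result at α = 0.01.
Since p = 0.0579 > α = 0.01, fail to reject H₀.
There is insufficient evidence to reject the null hypothesis; the result is not statistically significant at the 0.01 level.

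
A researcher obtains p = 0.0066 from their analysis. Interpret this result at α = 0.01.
Since p = 0.0066 < α = 0.01, reject H₀.
There is sufficient evidence to reject the null hypothesis; the result is statistically significant at the 0.01 level.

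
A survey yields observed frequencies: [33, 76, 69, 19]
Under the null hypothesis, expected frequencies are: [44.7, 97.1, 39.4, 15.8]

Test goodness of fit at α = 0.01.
Chi-square goodness of fit test:
H₀: observed counts match expected distribution
H₁: observed counts differ from expected distribution
df = k - 1 = 3
χ² = Σ(O - E)²/E
   = (33 - 44.7)²/44.7 + (76 - 97.1)²/97.1 + (69 - 39.4)²/39.4 + (19 - 15.8)²/15.8
   = 3.062 + 4.585 + 22.238 + 0.648
   = 30.53
p-value < 0.0001

Since p-value < α = 0.01, we reject H₀.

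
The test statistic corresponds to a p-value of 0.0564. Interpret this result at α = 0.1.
Since p = 0.0564 < α = 0.1, reject H₀.
There is sufficient evidence to reject the null hypothesis; the result is statistically significant at the 0.1 level.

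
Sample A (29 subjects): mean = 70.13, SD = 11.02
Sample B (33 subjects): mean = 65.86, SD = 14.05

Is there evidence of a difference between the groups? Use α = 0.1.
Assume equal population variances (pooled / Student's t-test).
Student's two-sample t-test (equal variances):
H₀: μ₁ = μ₂
H₁: μ₁ ≠ μ₂
df = n₁ + n₂ - 2 = 60
Pooled variance s_p² = [(n₁-1)s₁² + (n₂-1)s₂²] / (n₁ + n₂ - 2) = [(28)(11.02²) + (32)(14.05²)] / 60 = 161.9535
SE = √(s_p²(1/n₁ + 1/n₂)) = √(161.9535 × (1/29 + 1/33)) = 3.2392
t = (x̄₁ - x̄₂) / SE = (70.13 - 65.86) / 3.2392 = 4.27 / 3.2392 = 1.318
p-value = 0.1924

Since p-value > α = 0.1, we fail to reject H₀.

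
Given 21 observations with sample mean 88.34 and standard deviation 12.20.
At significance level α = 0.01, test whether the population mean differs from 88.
One-sample t-test:
H₀: μ = 88
H₁: μ ≠ 88
df = n - 1 = 20
t = (x̄ - μ₀) / (s/√n) = (88.34 - 88) / (12.20/√21) = 0.128
p-value = 0.8997

Since p-value > α = 0.01, we fail to reject H₀.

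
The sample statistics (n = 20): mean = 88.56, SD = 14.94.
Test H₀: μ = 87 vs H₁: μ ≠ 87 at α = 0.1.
One-sample t-test:
H₀: μ = 87
H₁: μ ≠ 87
df = n - 1 = 19
t = (x̄ - μ₀) / (s/√n) = (88.56 - 87) / (14.94/√20) = 0.467
p-value = 0.6458

Since p-value > α = 0.1, we fail to reject H₀.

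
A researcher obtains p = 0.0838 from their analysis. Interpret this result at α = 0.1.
Since p = 0.0838 < α = 0.1, reject H₀.
There is sufficient evidence to reject the null hypothesis; the result is statistically significant at the 0.1 level.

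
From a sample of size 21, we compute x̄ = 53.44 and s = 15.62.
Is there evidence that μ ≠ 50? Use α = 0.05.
One-sample t-test:
H₀: μ = 50
H₁: μ ≠ 50
df = n - 1 = 20
t = (x̄ - μ₀) / (s/√n) = (53.44 - 50) / (15.62/√21) = 1.009
p-value = 0.3249

Since p-value > α = 0.05, we fail to reject H₀.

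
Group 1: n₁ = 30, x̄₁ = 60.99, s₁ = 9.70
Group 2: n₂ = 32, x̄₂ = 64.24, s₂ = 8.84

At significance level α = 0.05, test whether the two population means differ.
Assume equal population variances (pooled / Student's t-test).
Student's two-sample t-test (equal variances):
H₀: μ₁ = μ₂
H₁: μ₁ ≠ μ₂
df = n₁ + n₂ - 2 = 60
Pooled variance s_p² = [(n₁-1)s₁² + (n₂-1)s₂²] / (n₁ + n₂ - 2) = [(29)(9.70²) + (31)(8.84²)] / 60 = 85.8521
SE = √(s_p²(1/n₁ + 1/n₂)) = √(85.8521 × (1/30 + 1/32)) = 2.3547
t = (x̄₁ - x̄₂) / SE = (60.99 - 64.24) / 2.3547 = -3.25 / 2.3547 = -1.380
p-value = 0.1726

Since p-value > α = 0.05, we fail to reject H₀.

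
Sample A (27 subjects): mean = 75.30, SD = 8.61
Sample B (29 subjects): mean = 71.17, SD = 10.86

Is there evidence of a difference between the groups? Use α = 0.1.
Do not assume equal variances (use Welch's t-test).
Welch's two-sample t-test:
H₀: μ₁ = μ₂
H₁: μ₁ ≠ μ₂
s₁²/n₁ = 8.61²/27 = 2.7456,  s₂²/n₂ = 10.86²/29 = 4.0669
SE = √(s₁²/n₁ + s₂²/n₂) = √(2.7456 + 4.0669) = 2.6101
df (Welch-Satterthwaite) = (s₁²/n₁ + s₂²/n₂)² / [(s₁²/n₁)²/(n₁-1) + (s₂²/n₂)²/(n₂-1)] ≈ 52.70
t = (x̄₁ - x̄₂) / SE = (75.30 - 71.17) / 2.6101 = 4.13 / 2.6101 = 1.582
p-value = 0.1196

Since p-value > α = 0.1, we fail to reject H₀.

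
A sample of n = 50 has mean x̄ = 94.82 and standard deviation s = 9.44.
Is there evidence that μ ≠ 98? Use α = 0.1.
One-sample t-test:
H₀: μ = 98
H₁: μ ≠ 98
df = n - 1 = 49
t = (x̄ - μ₀) / (s/√n) = (94.82 - 98) / (9.44/√50) = -2.382
p-value = 0.0211

Since p-value < α = 0.1, we reject H₀.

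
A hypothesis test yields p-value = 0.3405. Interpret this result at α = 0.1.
Since p = 0.3405 > α = 0.1, fail to reject H₀.
There is insufficient evidence to reject the null hypothesis; the result is not statistically significant at the 0.1 level.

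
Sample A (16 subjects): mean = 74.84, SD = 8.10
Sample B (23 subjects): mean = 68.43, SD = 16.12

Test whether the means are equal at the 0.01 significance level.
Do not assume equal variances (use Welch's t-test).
Welch's two-sample t-test:
H₀: μ₁ = μ₂
H₁: μ₁ ≠ μ₂
s₁²/n₁ = 8.10²/16 = 4.1006,  s₂²/n₂ = 16.12²/23 = 11.2980
SE = √(s₁²/n₁ + s₂²/n₂) = √(4.1006 + 11.2980) = 3.9241
df (Welch-Satterthwaite) = (s₁²/n₁ + s₂²/n₂)² / [(s₁²/n₁)²/(n₁-1) + (s₂²/n₂)²/(n₂-1)] ≈ 34.25
t = (x̄₁ - x̄₂) / SE = (74.84 - 68.43) / 3.9241 = 6.41 / 3.9241 = 1.633
p-value = 0.1115

Since p-value > α = 0.01, we fail to reject H₀.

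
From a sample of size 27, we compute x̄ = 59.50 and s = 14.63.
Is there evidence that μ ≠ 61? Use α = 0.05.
One-sample t-test:
H₀: μ = 61
H₁: μ ≠ 61
df = n - 1 = 26
t = (x̄ - μ₀) / (s/√n) = (59.50 - 61) / (14.63/√27) = -0.533
p-value = 0.5987

Since p-value > α = 0.05, we fail to reject H₀.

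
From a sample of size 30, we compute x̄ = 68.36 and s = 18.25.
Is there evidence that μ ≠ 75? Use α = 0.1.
One-sample t-test:
H₀: μ = 75
H₁: μ ≠ 75
df = n - 1 = 29
t = (x̄ - μ₀) / (s/√n) = (68.36 - 75) / (18.25/√30) = -1.993
p-value = 0.0558

Since p-value < α = 0.1, we reject H₀.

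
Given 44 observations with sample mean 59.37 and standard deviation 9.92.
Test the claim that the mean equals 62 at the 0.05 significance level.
One-sample t-test:
H₀: μ = 62
H₁: μ ≠ 62
df = n - 1 = 43
t = (x̄ - μ₀) / (s/√n) = (59.37 - 62) / (9.92/√44) = -1.759
p-value = 0.0858

Since p-value > α = 0.05, we fail to reject H₀.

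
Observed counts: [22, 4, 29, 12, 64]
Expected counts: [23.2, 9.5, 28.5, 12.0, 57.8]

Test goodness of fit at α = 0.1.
Chi-square goodness of fit test:
H₀: observed counts match expected distribution
H₁: observed counts differ from expected distribution
df = k - 1 = 4
χ² = Σ(O - E)²/E
   = (22 - 23.2)²/23.2 + (4 - 9.5)²/9.5 + (29 - 28.5)²/28.5 + (12 - 12.0)²/12.0 + (64 - 57.8)²/57.8
   = 0.062 + 3.184 + 0.009 + 0.000 + 0.665
   = 3.92
p-value = 0.4169

Since p-value > α = 0.1, we fail to reject H₀.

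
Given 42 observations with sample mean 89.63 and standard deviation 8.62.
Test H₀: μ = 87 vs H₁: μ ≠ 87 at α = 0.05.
One-sample t-test:
H₀: μ = 87
H₁: μ ≠ 87
df = n - 1 = 41
t = (x̄ - μ₀) / (s/√n) = (89.63 - 87) / (8.62/√42) = 1.977
p-value = 0.0548

Since p-value > α = 0.05, we fail to reject H₀.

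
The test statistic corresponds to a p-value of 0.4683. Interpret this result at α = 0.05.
Since p = 0.4683 > α = 0.05, fail to reject H₀.
There is insufficient evidence to reject the null hypothesis; the result is not statistically significant at the 0.05 level.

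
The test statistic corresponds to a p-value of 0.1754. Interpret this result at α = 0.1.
Since p = 0.1754 > α = 0.1, fail to reject H₀.
There is insufficient evidence to reject the null hypothesis; the result is not statistically significant at the 0.1 level.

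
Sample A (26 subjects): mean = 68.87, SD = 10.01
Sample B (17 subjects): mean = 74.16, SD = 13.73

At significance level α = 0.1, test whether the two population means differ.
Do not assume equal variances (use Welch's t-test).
Welch's two-sample t-test:
H₀: μ₁ = μ₂
H₁: μ₁ ≠ μ₂
s₁²/n₁ = 10.01²/26 = 3.8538,  s₂²/n₂ = 13.73²/17 = 11.0890
SE = √(s₁²/n₁ + s₂²/n₂) = √(3.8538 + 11.0890) = 3.8656
df (Welch-Satterthwaite) = (s₁²/n₁ + s₂²/n₂)² / [(s₁²/n₁)²/(n₁-1) + (s₂²/n₂)²/(n₂-1)] ≈ 26.97
t = (x̄₁ - x̄₂) / SE = (68.87 - 74.16) / 3.8656 = -5.29 / 3.8656 = -1.368
p-value = 0.1825

Since p-value > α = 0.1, we fail to reject H₀.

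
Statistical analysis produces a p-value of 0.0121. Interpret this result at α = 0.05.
Since p = 0.0121 < α = 0.05, reject H₀.
There is sufficient evidence to reject the null hypothesis; the result is statistically significant at the 0.05 level.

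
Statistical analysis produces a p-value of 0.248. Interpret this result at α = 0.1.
Since p = 0.248 > α = 0.1, fail to reject H₀.
There is insufficient evidence to reject the null hypothesis; the result is not statistically significant at the 0.1 level.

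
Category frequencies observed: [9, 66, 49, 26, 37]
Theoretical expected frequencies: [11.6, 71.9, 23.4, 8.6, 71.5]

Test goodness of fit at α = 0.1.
Chi-square goodness of fit test:
H₀: observed counts match expected distribution
H₁: observed counts differ from expected distribution
df = k - 1 = 4
χ² = Σ(O - E)²/E
   = (9 - 11.6)²/11.6 + (66 - 71.9)²/71.9 + (49 - 23.4)²/23.4 + (26 - 8.6)²/8.6 + (37 - 71.5)²/71.5
   = 0.583 + 0.484 + 28.007 + 35.205 + 16.647
   = 80.93
p-value < 0.0001

Since p-value < α = 0.1, we reject H₀.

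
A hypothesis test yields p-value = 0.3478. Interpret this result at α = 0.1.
Since p = 0.3478 > α = 0.1, fail to reject H₀.
There is insufficient evidence to reject the null hypothesis; the result is not statistically significant at the 0.1 level.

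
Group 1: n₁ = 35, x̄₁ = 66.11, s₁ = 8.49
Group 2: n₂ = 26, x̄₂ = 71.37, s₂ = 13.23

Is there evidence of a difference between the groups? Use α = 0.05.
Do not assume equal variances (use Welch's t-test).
Welch's two-sample t-test:
H₀: μ₁ = μ₂
H₁: μ₁ ≠ μ₂
s₁²/n₁ = 8.49²/35 = 2.0594,  s₂²/n₂ = 13.23²/26 = 6.7320
SE = √(s₁²/n₁ + s₂²/n₂) = √(2.0594 + 6.7320) = 2.9650
df (Welch-Satterthwaite) = (s₁²/n₁ + s₂²/n₂)² / [(s₁²/n₁)²/(n₁-1) + (s₂²/n₂)²/(n₂-1)] ≈ 39.89
t = (x̄₁ - x̄₂) / SE = (66.11 - 71.37) / 2.9650 = -5.26 / 2.9650 = -1.774
p-value = 0.0837

Since p-value > α = 0.05, we fail to reject H₀.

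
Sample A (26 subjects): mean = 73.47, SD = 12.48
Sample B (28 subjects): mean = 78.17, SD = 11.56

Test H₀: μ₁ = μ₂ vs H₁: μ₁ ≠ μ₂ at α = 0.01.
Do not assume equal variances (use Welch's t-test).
Welch's two-sample t-test:
H₀: μ₁ = μ₂
H₁: μ₁ ≠ μ₂
s₁²/n₁ = 12.48²/26 = 5.9904,  s₂²/n₂ = 11.56²/28 = 4.7726
SE = √(s₁²/n₁ + s₂²/n₂) = √(5.9904 + 4.7726) = 3.2807
df (Welch-Satterthwaite) = (s₁²/n₁ + s₂²/n₂)² / [(s₁²/n₁)²/(n₁-1) + (s₂²/n₂)²/(n₂-1)] ≈ 50.83
t = (x̄₁ - x̄₂) / SE = (73.47 - 78.17) / 3.2807 = -4.70 / 3.2807 = -1.433
p-value = 0.1581

Since p-value > α = 0.01, we fail to reject H₀.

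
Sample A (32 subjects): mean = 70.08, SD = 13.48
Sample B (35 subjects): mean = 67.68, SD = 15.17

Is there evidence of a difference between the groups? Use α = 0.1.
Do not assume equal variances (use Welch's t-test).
Welch's two-sample t-test:
H₀: μ₁ = μ₂
H₁: μ₁ ≠ μ₂
s₁²/n₁ = 13.48²/32 = 5.6785,  s₂²/n₂ = 15.17²/35 = 6.5751
SE = √(s₁²/n₁ + s₂²/n₂) = √(5.6785 + 6.5751) = 3.5005
df (Welch-Satterthwaite) = (s₁²/n₁ + s₂²/n₂)² / [(s₁²/n₁)²/(n₁-1) + (s₂²/n₂)²/(n₂-1)] ≈ 64.95
t = (x̄₁ - x̄₂) / SE = (70.08 - 67.68) / 3.5005 = 2.40 / 3.5005 = 0.686
p-value = 0.4954

Since p-value > α = 0.1, we fail to reject H₀.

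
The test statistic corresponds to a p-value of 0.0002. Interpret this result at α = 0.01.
Since p = 0.0002 < α = 0.01, reject H₀.
There is sufficient evidence to reject the null hypothesis; the result is statistically significant at the 0.01 level.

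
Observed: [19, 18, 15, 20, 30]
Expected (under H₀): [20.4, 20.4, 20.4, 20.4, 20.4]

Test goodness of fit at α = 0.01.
Chi-square goodness of fit test:
H₀: observed counts match expected distribution
H₁: observed counts differ from expected distribution
df = k - 1 = 4
χ² = Σ(O - E)²/E
   = (19 - 20.4)²/20.4 + (18 - 20.4)²/20.4 + (15 - 20.4)²/20.4 + (20 - 20.4)²/20.4 + (30 - 20.4)²/20.4
   = 0.096 + 0.282 + 1.429 + 0.008 + 4.518
   = 6.33
p-value = 0.1756

Since p-value > α = 0.01, we fail to reject H₀.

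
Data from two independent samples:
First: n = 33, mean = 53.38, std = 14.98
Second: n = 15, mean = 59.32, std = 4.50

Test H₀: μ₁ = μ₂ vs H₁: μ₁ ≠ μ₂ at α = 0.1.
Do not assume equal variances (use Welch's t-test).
Welch's two-sample t-test:
H₀: μ₁ = μ₂
H₁: μ₁ ≠ μ₂
s₁²/n₁ = 14.98²/33 = 6.8000,  s₂²/n₂ = 4.50²/15 = 1.3500
SE = √(s₁²/n₁ + s₂²/n₂) = √(6.8000 + 1.3500) = 2.8548
df (Welch-Satterthwaite) = (s₁²/n₁ + s₂²/n₂)² / [(s₁²/n₁)²/(n₁-1) + (s₂²/n₂)²/(n₂-1)] ≈ 42.17
t = (x̄₁ - x̄₂) / SE = (53.38 - 59.32) / 2.8548 = -5.94 / 2.8548 = -2.081
p-value = 0.0436

Since p-value < α = 0.1, we reject H₀.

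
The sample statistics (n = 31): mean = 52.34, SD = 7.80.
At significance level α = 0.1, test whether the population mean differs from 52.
One-sample t-test:
H₀: μ = 52
H₁: μ ≠ 52
df = n - 1 = 30
t = (x̄ - μ₀) / (s/√n) = (52.34 - 52) / (7.80/√31) = 0.243
p-value = 0.8099

Since p-value > α = 0.1, we fail to reject H₀.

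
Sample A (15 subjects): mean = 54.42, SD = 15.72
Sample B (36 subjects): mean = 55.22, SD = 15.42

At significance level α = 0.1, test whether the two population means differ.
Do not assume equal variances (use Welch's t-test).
Welch's two-sample t-test:
H₀: μ₁ = μ₂
H₁: μ₁ ≠ μ₂
s₁²/n₁ = 15.72²/15 = 16.4746,  s₂²/n₂ = 15.42²/36 = 6.6049
SE = √(s₁²/n₁ + s₂²/n₂) = √(16.4746 + 6.6049) = 4.8041
df (Welch-Satterthwaite) = (s₁²/n₁ + s₂²/n₂)² / [(s₁²/n₁)²/(n₁-1) + (s₂²/n₂)²/(n₂-1)] ≈ 25.82
t = (x̄₁ - x̄₂) / SE = (54.42 - 55.22) / 4.8041 = -0.80 / 4.8041 = -0.167
p-value = 0.8690

Since p-value > α = 0.1, we fail to reject H₀.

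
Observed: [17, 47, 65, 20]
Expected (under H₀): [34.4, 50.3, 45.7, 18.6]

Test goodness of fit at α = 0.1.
Chi-square goodness of fit test:
H₀: observed counts match expected distribution
H₁: observed counts differ from expected distribution
df = k - 1 = 3
χ² = Σ(O - E)²/E
   = (17 - 34.4)²/34.4 + (47 - 50.3)²/50.3 + (65 - 45.7)²/45.7 + (20 - 18.6)²/18.6
   = 8.801 + 0.217 + 8.151 + 0.105
   = 17.27
p-value = 0.0006

Since p-value < α = 0.1, we reject H₀.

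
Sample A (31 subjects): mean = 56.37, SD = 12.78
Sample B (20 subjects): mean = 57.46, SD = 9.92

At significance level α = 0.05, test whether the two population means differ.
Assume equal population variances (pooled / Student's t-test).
Student's two-sample t-test (equal variances):
H₀: μ₁ = μ₂
H₁: μ₁ ≠ μ₂
df = n₁ + n₂ - 2 = 49
Pooled variance s_p² = [(n₁-1)s₁² + (n₂-1)s₂²] / (n₁ + n₂ - 2) = [(30)(12.78²) + (19)(9.92²)] / 49 = 138.1546
SE = √(s_p²(1/n₁ + 1/n₂)) = √(138.1546 × (1/31 + 1/20)) = 3.3711
t = (x̄₁ - x̄₂) / SE = (56.37 - 57.46) / 3.3711 = -1.09 / 3.3711 = -0.323
p-value = 0.7478

Since p-value > α = 0.05, we fail to reject H₀.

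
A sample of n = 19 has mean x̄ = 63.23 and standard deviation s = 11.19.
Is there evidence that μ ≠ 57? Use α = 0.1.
One-sample t-test:
H₀: μ = 57
H₁: μ ≠ 57
df = n - 1 = 18
t = (x̄ - μ₀) / (s/√n) = (63.23 - 57) / (11.19/√19) = 2.427
p-value = 0.0260

Since p-value < α = 0.1, we reject H₀.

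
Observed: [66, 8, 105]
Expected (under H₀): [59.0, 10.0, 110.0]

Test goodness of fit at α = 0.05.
Chi-square goodness of fit test:
H₀: observed counts match expected distribution
H₁: observed counts differ from expected distribution
df = k - 1 = 2
χ² = Σ(O - E)²/E
   = (66 - 59.0)²/59.0 + (8 - 10.0)²/10.0 + (105 - 110.0)²/110.0
   = 0.831 + 0.400 + 0.227
   = 1.46
p-value = 0.4824

Since p-value > α = 0.05, we fail to reject H₀.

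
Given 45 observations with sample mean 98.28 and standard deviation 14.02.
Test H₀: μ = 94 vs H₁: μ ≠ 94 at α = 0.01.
One-sample t-test:
H₀: μ = 94
H₁: μ ≠ 94
df = n - 1 = 44
t = (x̄ - μ₀) / (s/√n) = (98.28 - 94) / (14.02/√45) = 2.048
p-value = 0.0466

Since p-value > α = 0.01, we fail to reject H₀.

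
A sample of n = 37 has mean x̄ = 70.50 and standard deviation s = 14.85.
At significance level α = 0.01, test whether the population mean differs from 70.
One-sample t-test:
H₀: μ = 70
H₁: μ ≠ 70
df = n - 1 = 36
t = (x̄ - μ₀) / (s/√n) = (70.50 - 70) / (14.85/√37) = 0.205
p-value = 0.8389

Since p-value > α = 0.01, we fail to reject H₀.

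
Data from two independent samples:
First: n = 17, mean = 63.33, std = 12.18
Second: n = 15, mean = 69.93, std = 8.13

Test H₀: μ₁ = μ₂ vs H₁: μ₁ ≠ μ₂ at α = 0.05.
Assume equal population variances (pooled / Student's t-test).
Student's two-sample t-test (equal variances):
H₀: μ₁ = μ₂
H₁: μ₁ ≠ μ₂
df = n₁ + n₂ - 2 = 30
Pooled variance s_p² = [(n₁-1)s₁² + (n₂-1)s₂²] / (n₁ + n₂ - 2) = [(16)(12.18²) + (14)(8.13²)] / 30 = 109.9665
SE = √(s_p²(1/n₁ + 1/n₂)) = √(109.9665 × (1/17 + 1/15)) = 3.7148
t = (x̄₁ - x̄₂) / SE = (63.33 - 69.93) / 3.7148 = -6.60 / 3.7148 = -1.777
p-value = 0.0858

Since p-value > α = 0.05, we fail to reject H₀.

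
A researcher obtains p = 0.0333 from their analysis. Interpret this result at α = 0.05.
Since p = 0.0333 < α = 0.05, reject H₀.
There is sufficient evidence to reject the null hypothesis; the result is statistically significant at the 0.05 level.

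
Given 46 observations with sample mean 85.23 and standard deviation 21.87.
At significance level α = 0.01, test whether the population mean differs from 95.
One-sample t-test:
H₀: μ = 95
H₁: μ ≠ 95
df = n - 1 = 45
t = (x̄ - μ₀) / (s/√n) = (85.23 - 95) / (21.87/√46) = -3.030
p-value = 0.0040

Since p-value < α = 0.01, we reject H₀.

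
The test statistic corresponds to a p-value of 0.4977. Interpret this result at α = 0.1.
Since p = 0.4977 > α = 0.1, fail to reject H₀.
There is insufficient evidence to reject the null hypothesis; the result is not statistically significant at the 0.1 level.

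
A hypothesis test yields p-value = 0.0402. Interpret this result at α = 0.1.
Since p = 0.0402 < α = 0.1, reject H₀.
There is sufficient evidence to reject the null hypothesis; the result is statistically significant at the 0.1 level.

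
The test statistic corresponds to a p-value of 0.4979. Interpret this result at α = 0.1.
Since p = 0.4979 > α = 0.1, fail to reject H₀.
There is insufficient evidence to reject the null hypothesis; the result is not statistically significant at the 0.1 level.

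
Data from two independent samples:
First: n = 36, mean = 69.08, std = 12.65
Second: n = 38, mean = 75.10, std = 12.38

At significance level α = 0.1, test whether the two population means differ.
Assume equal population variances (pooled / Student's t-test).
Student's two-sample t-test (equal variances):
H₀: μ₁ = μ₂
H₁: μ₁ ≠ μ₂
df = n₁ + n₂ - 2 = 72
Pooled variance s_p² = [(n₁-1)s₁² + (n₂-1)s₂²] / (n₁ + n₂ - 2) = [(35)(12.65²) + (37)(12.38²)] / 72 = 156.5496
SE = √(s_p²(1/n₁ + 1/n₂)) = √(156.5496 × (1/36 + 1/38)) = 2.9100
t = (x̄₁ - x̄₂) / SE = (69.08 - 75.10) / 2.9100 = -6.02 / 2.9100 = -2.069
p-value = 0.0422

Since p-value < α = 0.1, we reject H₀.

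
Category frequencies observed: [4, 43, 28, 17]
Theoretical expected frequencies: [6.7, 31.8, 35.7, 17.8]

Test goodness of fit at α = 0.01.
Chi-square goodness of fit test:
H₀: observed counts match expected distribution
H₁: observed counts differ from expected distribution
df = k - 1 = 3
χ² = Σ(O - E)²/E
   = (4 - 6.7)²/6.7 + (43 - 31.8)²/31.8 + (28 - 35.7)²/35.7 + (17 - 17.8)²/17.8
   = 1.088 + 3.945 + 1.661 + 0.036
   = 6.73
p-value = 0.0810

Since p-value > α = 0.01, we fail to reject H₀.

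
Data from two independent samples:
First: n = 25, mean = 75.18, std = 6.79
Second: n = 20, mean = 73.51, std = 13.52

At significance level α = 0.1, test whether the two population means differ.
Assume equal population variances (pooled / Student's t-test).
Student's two-sample t-test (equal variances):
H₀: μ₁ = μ₂
H₁: μ₁ ≠ μ₂
df = n₁ + n₂ - 2 = 43
Pooled variance s_p² = [(n₁-1)s₁² + (n₂-1)s₂²] / (n₁ + n₂ - 2) = [(24)(6.79²) + (19)(13.52²)] / 43 = 106.5004
SE = √(s_p²(1/n₁ + 1/n₂)) = √(106.5004 × (1/25 + 1/20)) = 3.0960
t = (x̄₁ - x̄₂) / SE = (75.18 - 73.51) / 3.0960 = 1.67 / 3.0960 = 0.539
p-value = 0.5924

Since p-value > α = 0.1, we fail to reject H₀.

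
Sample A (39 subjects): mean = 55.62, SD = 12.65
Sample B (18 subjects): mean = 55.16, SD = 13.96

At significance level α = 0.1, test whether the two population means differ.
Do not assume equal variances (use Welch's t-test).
Welch's two-sample t-test:
H₀: μ₁ = μ₂
H₁: μ₁ ≠ μ₂
s₁²/n₁ = 12.65²/39 = 4.1031,  s₂²/n₂ = 13.96²/18 = 10.8268
SE = √(s₁²/n₁ + s₂²/n₂) = √(4.1031 + 10.8268) = 3.8639
df (Welch-Satterthwaite) = (s₁²/n₁ + s₂²/n₂)² / [(s₁²/n₁)²/(n₁-1) + (s₂²/n₂)²/(n₂-1)] ≈ 30.38
t = (x̄₁ - x̄₂) / SE = (55.62 - 55.16) / 3.8639 = 0.46 / 3.8639 = 0.119
p-value = 0.9060

Since p-value > α = 0.1, we fail to reject H₀.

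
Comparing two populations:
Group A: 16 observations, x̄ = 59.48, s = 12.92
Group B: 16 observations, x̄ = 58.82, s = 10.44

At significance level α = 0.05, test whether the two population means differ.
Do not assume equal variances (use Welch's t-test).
Welch's two-sample t-test:
H₀: μ₁ = μ₂
H₁: μ₁ ≠ μ₂
s₁²/n₁ = 12.92²/16 = 10.4329,  s₂²/n₂ = 10.44²/16 = 6.8121
SE = √(s₁²/n₁ + s₂²/n₂) = √(10.4329 + 6.8121) = 4.1527
df (Welch-Satterthwaite) = (s₁²/n₁ + s₂²/n₂)² / [(s₁²/n₁)²/(n₁-1) + (s₂²/n₂)²/(n₂-1)] ≈ 28.73
t = (x̄₁ - x̄₂) / SE = (59.48 - 58.82) / 4.1527 = 0.66 / 4.1527 = 0.159
p-value = 0.8748

Since p-value > α = 0.05, we fail to reject H₀.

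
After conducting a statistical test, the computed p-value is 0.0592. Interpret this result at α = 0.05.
Since p = 0.0592 > α = 0.05, fail to reject H₀.
There is insufficient evidence to reject the null hypothesis; the result is not statistically significant at the 0.05 level.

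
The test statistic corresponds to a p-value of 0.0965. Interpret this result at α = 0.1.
Since p = 0.0965 < α = 0.1, reject H₀.
There is sufficient evidence to reject the null hypothesis; the result is statistically significant at the 0.1 level.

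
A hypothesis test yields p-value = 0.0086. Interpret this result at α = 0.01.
Since p = 0.0086 < α = 0.01, reject H₀.
There is sufficient evidence to reject the null hypothesis; the result is statistically significant at the 0.01 level.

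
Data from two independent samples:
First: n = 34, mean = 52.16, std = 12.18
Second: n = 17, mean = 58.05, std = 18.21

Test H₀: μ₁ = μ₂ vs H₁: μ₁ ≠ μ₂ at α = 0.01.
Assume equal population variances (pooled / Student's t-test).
Student's two-sample t-test (equal variances):
H₀: μ₁ = μ₂
H₁: μ₁ ≠ μ₂
df = n₁ + n₂ - 2 = 49
Pooled variance s_p² = [(n₁-1)s₁² + (n₂-1)s₂²] / (n₁ + n₂ - 2) = [(33)(12.18²) + (16)(18.21²)] / 49 = 208.1897
SE = √(s_p²(1/n₁ + 1/n₂)) = √(208.1897 × (1/34 + 1/17)) = 4.2860
t = (x̄₁ - x̄₂) / SE = (52.16 - 58.05) / 4.2860 = -5.89 / 4.2860 = -1.374
p-value = 0.1756

Since p-value > α = 0.01, we fail to reject H₀.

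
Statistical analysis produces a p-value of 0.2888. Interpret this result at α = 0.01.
Since p = 0.2888 > α = 0.01, fail to reject H₀.
There is insufficient evidence to reject the null hypothesis; the result is not statistically significant at the 0.01 level.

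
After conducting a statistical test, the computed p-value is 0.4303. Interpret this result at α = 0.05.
Since p = 0.4303 > α = 0.05, fail to reject H₀.
There is insufficient evidence to reject the null hypothesis; the result is not statistically significant at the 0.05 level.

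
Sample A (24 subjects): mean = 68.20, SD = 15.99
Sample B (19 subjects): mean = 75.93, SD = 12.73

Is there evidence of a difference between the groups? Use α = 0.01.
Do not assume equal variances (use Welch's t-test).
Welch's two-sample t-test:
H₀: μ₁ = μ₂
H₁: μ₁ ≠ μ₂
s₁²/n₁ = 15.99²/24 = 10.6533,  s₂²/n₂ = 12.73²/19 = 8.5291
SE = √(s₁²/n₁ + s₂²/n₂) = √(10.6533 + 8.5291) = 4.3798
df (Welch-Satterthwaite) = (s₁²/n₁ + s₂²/n₂)² / [(s₁²/n₁)²/(n₁-1) + (s₂²/n₂)²/(n₂-1)] ≈ 40.99
t = (x̄₁ - x̄₂) / SE = (68.20 - 75.93) / 4.3798 = -7.73 / 4.3798 = -1.765
p-value = 0.0850

Since p-value > α = 0.01, we fail to reject H₀.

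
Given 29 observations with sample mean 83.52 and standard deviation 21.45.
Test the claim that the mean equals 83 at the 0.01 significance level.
One-sample t-test:
H₀: μ = 83
H₁: μ ≠ 83
df = n - 1 = 28
t = (x̄ - μ₀) / (s/√n) = (83.52 - 83) / (21.45/√29) = 0.131
p-value = 0.8971

Since p-value > α = 0.01, we fail to reject H₀.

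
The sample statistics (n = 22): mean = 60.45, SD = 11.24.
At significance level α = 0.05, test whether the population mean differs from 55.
One-sample t-test:
H₀: μ = 55
H₁: μ ≠ 55
df = n - 1 = 21
t = (x̄ - μ₀) / (s/√n) = (60.45 - 55) / (11.24/√22) = 2.274
p-value = 0.0336

Since p-value < α = 0.05, we reject H₀.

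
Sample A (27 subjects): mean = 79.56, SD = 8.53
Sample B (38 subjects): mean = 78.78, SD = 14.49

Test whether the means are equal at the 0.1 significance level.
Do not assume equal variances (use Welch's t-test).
Welch's two-sample t-test:
H₀: μ₁ = μ₂
H₁: μ₁ ≠ μ₂
s₁²/n₁ = 8.53²/27 = 2.6948,  s₂²/n₂ = 14.49²/38 = 5.5253
SE = √(s₁²/n₁ + s₂²/n₂) = √(2.6948 + 5.5253) = 2.8671
df (Welch-Satterthwaite) = (s₁²/n₁ + s₂²/n₂)² / [(s₁²/n₁)²/(n₁-1) + (s₂²/n₂)²/(n₂-1)] ≈ 61.18
t = (x̄₁ - x̄₂) / SE = (79.56 - 78.78) / 2.8671 = 0.78 / 2.8671 = 0.272
p-value = 0.7865

Since p-value > α = 0.1, we fail to reject H₀.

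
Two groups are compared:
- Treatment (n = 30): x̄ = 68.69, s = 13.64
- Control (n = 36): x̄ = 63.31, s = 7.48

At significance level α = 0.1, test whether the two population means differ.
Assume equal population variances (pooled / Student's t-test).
Student's two-sample t-test (equal variances):
H₀: μ₁ = μ₂
H₁: μ₁ ≠ μ₂
df = n₁ + n₂ - 2 = 64
Pooled variance s_p² = [(n₁-1)s₁² + (n₂-1)s₂²] / (n₁ + n₂ - 2) = [(29)(13.64²) + (35)(7.48²)] / 64 = 114.9016
SE = √(s_p²(1/n₁ + 1/n₂)) = √(114.9016 × (1/30 + 1/36)) = 2.6499
t = (x̄₁ - x̄₂) / SE = (68.69 - 63.31) / 2.6499 = 5.38 / 2.6499 = 2.030
p-value = 0.0465

Since p-value < α = 0.1, we reject H₀.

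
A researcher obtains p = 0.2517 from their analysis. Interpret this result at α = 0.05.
Since p = 0.2517 > α = 0.05, fail to reject H₀.
There is insufficient evidence to reject the null hypothesis; the result is not statistically significant at the 0.05 level.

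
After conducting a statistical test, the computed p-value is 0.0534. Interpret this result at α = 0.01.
Since p = 0.0534 > α = 0.01, fail to reject H₀.
There is insufficient evidence to reject the null hypothesis; the result is not statistically significant at the 0.01 level.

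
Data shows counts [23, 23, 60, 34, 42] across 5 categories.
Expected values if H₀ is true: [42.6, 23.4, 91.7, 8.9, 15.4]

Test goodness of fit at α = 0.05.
Chi-square goodness of fit test:
H₀: observed counts match expected distribution
H₁: observed counts differ from expected distribution
df = k - 1 = 4
χ² = Σ(O - E)²/E
   = (23 - 42.6)²/42.6 + (23 - 23.4)²/23.4 + (60 - 91.7)²/91.7 + (34 - 8.9)²/8.9 + (42 - 15.4)²/15.4
   = 9.018 + 0.007 + 10.958 + 70.788 + 45.945
   = 136.72
p-value < 0.0001

Since p-value < α = 0.05, we reject H₀.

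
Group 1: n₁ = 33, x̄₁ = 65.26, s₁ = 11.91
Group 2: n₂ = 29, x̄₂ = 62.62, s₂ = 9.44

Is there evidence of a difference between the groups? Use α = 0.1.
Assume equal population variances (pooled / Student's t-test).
Student's two-sample t-test (equal variances):
H₀: μ₁ = μ₂
H₁: μ₁ ≠ μ₂
df = n₁ + n₂ - 2 = 60
Pooled variance s_p² = [(n₁-1)s₁² + (n₂-1)s₂²] / (n₁ + n₂ - 2) = [(32)(11.91²) + (28)(9.44²)] / 60 = 117.2387
SE = √(s_p²(1/n₁ + 1/n₂)) = √(117.2387 × (1/33 + 1/29)) = 2.7560
t = (x̄₁ - x̄₂) / SE = (65.26 - 62.62) / 2.7560 = 2.64 / 2.7560 = 0.958
p-value = 0.3419

Since p-value > α = 0.1, we fail to reject H₀.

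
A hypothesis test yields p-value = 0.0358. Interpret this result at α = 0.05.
Since p = 0.0358 < α = 0.05, reject H₀.
There is sufficient evidence to reject the null hypothesis; the result is statistically significant at the 0.05 level.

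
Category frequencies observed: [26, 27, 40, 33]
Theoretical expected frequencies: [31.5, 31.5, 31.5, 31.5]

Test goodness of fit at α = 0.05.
Chi-square goodness of fit test:
H₀: observed counts match expected distribution
H₁: observed counts differ from expected distribution
df = k - 1 = 3
χ² = Σ(O - E)²/E
   = (26 - 31.5)²/31.5 + (27 - 31.5)²/31.5 + (40 - 31.5)²/31.5 + (33 - 31.5)²/31.5
   = 0.960 + 0.643 + 2.294 + 0.071
   = 3.97
p-value = 0.2649

Since p-value > α = 0.05, we fail to reject H₀.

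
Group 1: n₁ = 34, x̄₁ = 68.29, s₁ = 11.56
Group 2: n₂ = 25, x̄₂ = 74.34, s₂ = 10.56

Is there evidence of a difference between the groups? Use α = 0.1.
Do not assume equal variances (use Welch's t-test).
Welch's two-sample t-test:
H₀: μ₁ = μ₂
H₁: μ₁ ≠ μ₂
s₁²/n₁ = 11.56²/34 = 3.9304,  s₂²/n₂ = 10.56²/25 = 4.4605
SE = √(s₁²/n₁ + s₂²/n₂) = √(3.9304 + 4.4605) = 2.8967
df (Welch-Satterthwaite) = (s₁²/n₁ + s₂²/n₂)² / [(s₁²/n₁)²/(n₁-1) + (s₂²/n₂)²/(n₂-1)] ≈ 54.28
t = (x̄₁ - x̄₂) / SE = (68.29 - 74.34) / 2.8967 = -6.05 / 2.8967 = -2.089
p-value = 0.0415

Since p-value < α = 0.1, we reject H₀.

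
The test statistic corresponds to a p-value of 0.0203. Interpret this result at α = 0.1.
Since p = 0.0203 < α = 0.1, reject H₀.
There is sufficient evidence to reject the null hypothesis; the result is statistically significant at the 0.1 level.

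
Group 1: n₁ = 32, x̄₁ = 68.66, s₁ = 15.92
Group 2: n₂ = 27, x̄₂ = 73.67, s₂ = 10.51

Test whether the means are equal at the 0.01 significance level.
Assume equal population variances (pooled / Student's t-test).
Student's two-sample t-test (equal variances):
H₀: μ₁ = μ₂
H₁: μ₁ ≠ μ₂
df = n₁ + n₂ - 2 = 57
Pooled variance s_p² = [(n₁-1)s₁² + (n₂-1)s₂²] / (n₁ + n₂ - 2) = [(31)(15.92²) + (26)(10.51²)] / 57 = 188.2246
SE = √(s_p²(1/n₁ + 1/n₂)) = √(188.2246 × (1/32 + 1/27)) = 3.5851
t = (x̄₁ - x̄₂) / SE = (68.66 - 73.67) / 3.5851 = -5.01 / 3.5851 = -1.397
p-value = 0.1677

Since p-value > α = 0.01, we fail to reject H₀.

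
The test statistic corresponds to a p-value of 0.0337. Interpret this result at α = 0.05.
Since p = 0.0337 < α = 0.05, reject H₀.
There is sufficient evidence to reject the null hypothesis; the result is statistically significant at the 0.05 level.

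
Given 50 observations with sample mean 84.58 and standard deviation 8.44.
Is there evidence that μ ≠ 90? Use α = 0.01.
One-sample t-test:
H₀: μ = 90
H₁: μ ≠ 90
df = n - 1 = 49
t = (x̄ - μ₀) / (s/√n) = (84.58 - 90) / (8.44/√50) = -4.541
p-value < 0.0001

Since p-value < α = 0.01, we reject H₀.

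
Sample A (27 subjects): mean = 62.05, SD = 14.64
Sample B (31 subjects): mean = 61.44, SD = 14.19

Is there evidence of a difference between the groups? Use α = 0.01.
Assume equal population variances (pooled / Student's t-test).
Student's two-sample t-test (equal variances):
H₀: μ₁ = μ₂
H₁: μ₁ ≠ μ₂
df = n₁ + n₂ - 2 = 56
Pooled variance s_p² = [(n₁-1)s₁² + (n₂-1)s₂²] / (n₁ + n₂ - 2) = [(26)(14.64²) + (30)(14.19²)] / 56 = 207.3795
SE = √(s_p²(1/n₁ + 1/n₂)) = √(207.3795 × (1/27 + 1/31)) = 3.7908
t = (x̄₁ - x̄₂) / SE = (62.05 - 61.44) / 3.7908 = 0.61 / 3.7908 = 0.161
p-value = 0.8727

Since p-value > α = 0.01, we fail to reject H₀.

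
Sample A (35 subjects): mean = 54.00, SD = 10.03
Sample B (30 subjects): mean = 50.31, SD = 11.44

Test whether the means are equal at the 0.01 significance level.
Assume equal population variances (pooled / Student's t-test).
Student's two-sample t-test (equal variances):
H₀: μ₁ = μ₂
H₁: μ₁ ≠ μ₂
df = n₁ + n₂ - 2 = 63
Pooled variance s_p² = [(n₁-1)s₁² + (n₂-1)s₂²] / (n₁ + n₂ - 2) = [(34)(10.03²) + (29)(11.44²)] / 63 = 114.5360
SE = √(s_p²(1/n₁ + 1/n₂)) = √(114.5360 × (1/35 + 1/30)) = 2.6628
t = (x̄₁ - x̄₂) / SE = (54.00 - 50.31) / 2.6628 = 3.69 / 2.6628 = 1.386
p-value = 0.1707

Since p-value > α = 0.01, we fail to reject H₀.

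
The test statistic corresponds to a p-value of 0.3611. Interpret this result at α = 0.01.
Since p = 0.3611 > α = 0.01, fail to reject H₀.
There is insufficient evidence to reject the null hypothesis; the result is not statistically significant at the 0.01 level.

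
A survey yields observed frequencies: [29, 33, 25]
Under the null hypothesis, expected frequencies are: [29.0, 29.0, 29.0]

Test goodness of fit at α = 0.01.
Chi-square goodness of fit test:
H₀: observed counts match expected distribution
H₁: observed counts differ from expected distribution
df = k - 1 = 2
χ² = Σ(O - E)²/E
   = (29 - 29.0)²/29.0 + (33 - 29.0)²/29.0 + (25 - 29.0)²/29.0
   = 0.000 + 0.552 + 0.552
   = 1.10
p-value = 0.5760

Since p-value > α = 0.01, we fail to reject H₀.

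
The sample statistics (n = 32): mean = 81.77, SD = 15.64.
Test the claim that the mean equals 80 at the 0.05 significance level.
One-sample t-test:
H₀: μ = 80
H₁: μ ≠ 80
df = n - 1 = 31
t = (x̄ - μ₀) / (s/√n) = (81.77 - 80) / (15.64/√32) = 0.640
p-value = 0.5268

Since p-value > α = 0.05, we fail to reject H₀.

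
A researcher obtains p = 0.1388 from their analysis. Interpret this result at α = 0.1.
Since p = 0.1388 > α = 0.1, fail to reject H₀.
There is insufficient evidence to reject the null hypothesis; the result is not statistically significant at the 0.1 level.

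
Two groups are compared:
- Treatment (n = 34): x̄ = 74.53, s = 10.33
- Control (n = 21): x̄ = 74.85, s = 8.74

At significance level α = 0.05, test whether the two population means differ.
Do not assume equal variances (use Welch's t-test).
Welch's two-sample t-test:
H₀: μ₁ = μ₂
H₁: μ₁ ≠ μ₂
s₁²/n₁ = 10.33²/34 = 3.1385,  s₂²/n₂ = 8.74²/21 = 3.6375
SE = √(s₁²/n₁ + s₂²/n₂) = √(3.1385 + 3.6375) = 2.6031
df (Welch-Satterthwaite) = (s₁²/n₁ + s₂²/n₂)² / [(s₁²/n₁)²/(n₁-1) + (s₂²/n₂)²/(n₂-1)] ≈ 47.82
t = (x̄₁ - x̄₂) / SE = (74.53 - 74.85) / 2.6031 = -0.32 / 2.6031 = -0.123
p-value = 0.9027

Since p-value > α = 0.05, we fail to reject H₀.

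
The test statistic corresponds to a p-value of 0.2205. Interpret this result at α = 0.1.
Since p = 0.2205 > α = 0.1, fail to reject H₀.
There is insufficient evidence to reject the null hypothesis; the result is not statistically significant at the 0.1 level.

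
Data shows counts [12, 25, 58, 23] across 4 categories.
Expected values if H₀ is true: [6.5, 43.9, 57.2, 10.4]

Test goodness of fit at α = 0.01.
Chi-square goodness of fit test:
H₀: observed counts match expected distribution
H₁: observed counts differ from expected distribution
df = k - 1 = 3
χ² = Σ(O - E)²/E
   = (12 - 6.5)²/6.5 + (25 - 43.9)²/43.9 + (58 - 57.2)²/57.2 + (23 - 10.4)²/10.4
   = 4.654 + 8.137 + 0.011 + 15.265
   = 28.07
p-value < 0.0001

Since p-value < α = 0.01, we reject H₀.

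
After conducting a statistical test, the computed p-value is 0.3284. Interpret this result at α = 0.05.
Since p = 0.3284 > α = 0.05, fail to reject H₀.
There is insufficient evidence to reject the null hypothesis; the result is not statistically significant at the 0.05 level.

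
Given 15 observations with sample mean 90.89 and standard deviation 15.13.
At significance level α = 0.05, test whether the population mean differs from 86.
One-sample t-test:
H₀: μ = 86
H₁: μ ≠ 86
df = n - 1 = 14
t = (x̄ - μ₀) / (s/√n) = (90.89 - 86) / (15.13/√15) = 1.252
p-value = 0.2312

Since p-value > α = 0.05, we fail to reject H₀.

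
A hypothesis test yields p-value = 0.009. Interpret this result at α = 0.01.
Since p = 0.009 < α = 0.01, reject H₀.
There is sufficient evidence to reject the null hypothesis; the result is statistically significant at the 0.01 level.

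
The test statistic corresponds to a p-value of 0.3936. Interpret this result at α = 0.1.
Since p = 0.3936 > α = 0.1, fail to reject H₀.
There is insufficient evidence to reject the null hypothesis; the result is not statistically significant at the 0.1 level.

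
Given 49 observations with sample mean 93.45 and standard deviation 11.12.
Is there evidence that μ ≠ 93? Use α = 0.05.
One-sample t-test:
H₀: μ = 93
H₁: μ ≠ 93
df = n - 1 = 48
t = (x̄ - μ₀) / (s/√n) = (93.45 - 93) / (11.12/√49) = 0.283
p-value = 0.7782

Since p-value > α = 0.05, we fail to reject H₀.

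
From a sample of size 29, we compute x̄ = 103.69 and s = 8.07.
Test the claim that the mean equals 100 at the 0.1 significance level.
One-sample t-test:
H₀: μ = 100
H₁: μ ≠ 100
df = n - 1 = 28
t = (x̄ - μ₀) / (s/√n) = (103.69 - 100) / (8.07/√29) = 2.462
p-value = 0.0202

Since p-value < α = 0.1, we reject H₀.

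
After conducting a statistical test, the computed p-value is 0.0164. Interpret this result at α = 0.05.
Since p = 0.0164 < α = 0.05, reject H₀.
There is sufficient evidence to reject the null hypothesis; the result is statistically significant at the 0.05 level.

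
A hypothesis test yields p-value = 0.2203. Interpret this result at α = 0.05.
Since p = 0.2203 > α = 0.05, fail to reject H₀.
There is insufficient evidence to reject the null hypothesis; the result is not statistically significant at the 0.05 level.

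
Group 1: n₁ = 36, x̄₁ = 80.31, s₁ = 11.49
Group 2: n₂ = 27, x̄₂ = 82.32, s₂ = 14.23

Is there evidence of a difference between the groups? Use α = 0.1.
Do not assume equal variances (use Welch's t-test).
Welch's two-sample t-test:
H₀: μ₁ = μ₂
H₁: μ₁ ≠ μ₂
s₁²/n₁ = 11.49²/36 = 3.6672,  s₂²/n₂ = 14.23²/27 = 7.4997
SE = √(s₁²/n₁ + s₂²/n₂) = √(3.6672 + 7.4997) = 3.3417
df (Welch-Satterthwaite) = (s₁²/n₁ + s₂²/n₂)² / [(s₁²/n₁)²/(n₁-1) + (s₂²/n₂)²/(n₂-1)] ≈ 48.95
t = (x̄₁ - x̄₂) / SE = (80.31 - 82.32) / 3.3417 = -2.01 / 3.3417 = -0.601
p-value = 0.5503

Since p-value > α = 0.1, we fail to reject H₀.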